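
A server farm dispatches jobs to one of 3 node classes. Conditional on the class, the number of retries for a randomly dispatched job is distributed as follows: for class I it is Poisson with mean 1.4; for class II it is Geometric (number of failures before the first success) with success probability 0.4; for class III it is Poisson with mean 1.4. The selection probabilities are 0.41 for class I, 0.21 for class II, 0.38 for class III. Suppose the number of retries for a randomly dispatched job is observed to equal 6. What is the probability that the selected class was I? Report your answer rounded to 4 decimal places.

Likelihoods P(X=6 | ·): I: 0.00257883; II: 0.0186624; III: 0.00257883.
Posterior ∝ prior × likelihood. Numerator for I: 0.41·0.00257883 = 0.00105732.
Normalizing constant: 0.41·0.00257883 + 0.21·0.0186624 + 0.38·0.00257883 = 0.00595638.
P(I | observation) = 0.00105732 / 0.00595638 = 0.177511.

0.1775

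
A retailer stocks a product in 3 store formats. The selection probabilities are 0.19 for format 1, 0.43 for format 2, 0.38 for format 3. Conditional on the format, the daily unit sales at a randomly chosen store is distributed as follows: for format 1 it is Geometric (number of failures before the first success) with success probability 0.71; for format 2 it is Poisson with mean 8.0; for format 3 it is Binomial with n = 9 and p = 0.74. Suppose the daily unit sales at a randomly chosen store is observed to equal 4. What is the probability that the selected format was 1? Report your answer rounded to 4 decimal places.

Likelihoods P(X=4 | ·): 1: 0.0050217; 2: 0.0572523; 3: 0.0448915.
Posterior ∝ prior × likelihood. Numerator for 1: 0.19·0.0050217 = 0.000954122.
Normalizing constant: 0.19·0.0050217 + 0.43·0.0572523 + 0.38·0.0448915 = 0.0426314.
P(1 | observation) = 0.000954122 / 0.0426314 = 0.0223807.

0.0224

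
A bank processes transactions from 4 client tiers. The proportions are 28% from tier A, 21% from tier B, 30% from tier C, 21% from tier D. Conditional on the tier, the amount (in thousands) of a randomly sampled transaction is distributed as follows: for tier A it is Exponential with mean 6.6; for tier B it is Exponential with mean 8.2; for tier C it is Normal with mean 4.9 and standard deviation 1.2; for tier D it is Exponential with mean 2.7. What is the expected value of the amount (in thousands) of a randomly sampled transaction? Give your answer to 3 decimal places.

5.607

Component means — A: 6.6; B: 8.2; C: 4.9; D: 2.7.
E[X] = 0.28·6.6 + 0.21·8.2 + 0.3·4.9 + 0.21·2.7 = 5.607.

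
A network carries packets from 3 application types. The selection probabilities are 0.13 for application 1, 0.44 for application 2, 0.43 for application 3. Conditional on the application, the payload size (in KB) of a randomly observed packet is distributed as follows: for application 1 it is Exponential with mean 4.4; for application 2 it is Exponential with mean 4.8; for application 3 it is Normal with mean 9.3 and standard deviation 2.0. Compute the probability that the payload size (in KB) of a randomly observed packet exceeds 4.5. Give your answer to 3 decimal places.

Conditional on each application, P(X > 4.5): 1: 0.359613; 2: 0.391606; 3: 0.991802.
By total probability, P(X > 4.5) = 0.13·0.359613 + 0.44·0.391606 + 0.43·0.991802 = 0.645531.

0.646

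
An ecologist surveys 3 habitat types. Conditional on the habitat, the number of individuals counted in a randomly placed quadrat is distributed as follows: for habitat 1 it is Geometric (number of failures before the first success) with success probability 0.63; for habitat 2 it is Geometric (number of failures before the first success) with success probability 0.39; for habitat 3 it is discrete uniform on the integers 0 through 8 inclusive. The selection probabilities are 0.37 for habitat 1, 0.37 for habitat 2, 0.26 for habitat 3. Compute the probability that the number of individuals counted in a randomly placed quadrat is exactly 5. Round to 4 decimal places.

0.0427

Conditional on each habitat, P(X = 5): 1: 0.00436867; 2: 0.0329393; 3: 0.111111.
By total probability, P(X = 5) = 0.37·0.00436867 + 0.37·0.0329393 + 0.26·0.111111 = 0.0426928.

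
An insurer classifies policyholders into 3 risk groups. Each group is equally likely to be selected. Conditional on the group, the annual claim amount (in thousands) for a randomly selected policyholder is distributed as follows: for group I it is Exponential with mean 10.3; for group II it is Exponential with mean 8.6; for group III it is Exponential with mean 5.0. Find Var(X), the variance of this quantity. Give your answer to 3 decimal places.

73.232

Per component, I: μ=10.3, E[X²]=212.18; II: μ=8.6, E[X²]=147.92; III: μ=5, E[X²]=50.
E[X] = 0.333333·10.3 + 0.333333·8.6 + 0.333333·5 = 7.96667.
E[X²] = 0.333333·212.18 + 0.333333·147.92 + 0.333333·50 = 136.7.
Var(X) = E[X²] − (E[X])² = 136.7 − 63.4678 = 73.2322.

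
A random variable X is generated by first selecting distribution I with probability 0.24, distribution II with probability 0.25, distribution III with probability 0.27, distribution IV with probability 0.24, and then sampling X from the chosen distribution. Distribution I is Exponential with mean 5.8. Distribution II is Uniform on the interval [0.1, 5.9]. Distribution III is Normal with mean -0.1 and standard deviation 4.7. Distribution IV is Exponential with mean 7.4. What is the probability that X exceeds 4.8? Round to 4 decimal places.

Conditional on each component, P(X > 4.8): I: 0.437103; II: 0.189655; III: 0.148578; IV: 0.522752.
By total probability, P(X > 4.8) = 0.24·0.437103 + 0.25·0.189655 + 0.27·0.148578 + 0.24·0.522752 = 0.317895.

0.3179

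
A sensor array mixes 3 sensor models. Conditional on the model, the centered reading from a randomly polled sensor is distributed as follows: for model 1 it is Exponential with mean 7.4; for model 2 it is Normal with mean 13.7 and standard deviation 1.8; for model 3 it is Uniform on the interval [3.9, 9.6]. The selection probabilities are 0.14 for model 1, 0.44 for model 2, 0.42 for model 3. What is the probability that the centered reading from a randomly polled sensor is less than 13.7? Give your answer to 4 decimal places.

0.7580

Conditional on each model, P(X < 13.7): 1: 0.842975; 2: 0.5; 3: 1.
By total probability, P(X < 13.7) = 0.14·0.842975 + 0.44·0.5 + 0.42·1 = 0.758017.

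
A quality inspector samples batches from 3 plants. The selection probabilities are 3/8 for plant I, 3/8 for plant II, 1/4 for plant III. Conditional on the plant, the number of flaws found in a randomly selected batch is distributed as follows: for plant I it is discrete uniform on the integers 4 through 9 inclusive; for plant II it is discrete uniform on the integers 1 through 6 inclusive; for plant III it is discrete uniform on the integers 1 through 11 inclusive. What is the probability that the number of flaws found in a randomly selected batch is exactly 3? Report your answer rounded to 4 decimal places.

Conditional on each plant, P(X = 3): I: 0; II: 0.166667; III: 0.0909091.
By total probability, P(X = 3) = 0.375·0 + 0.375·0.166667 + 0.25·0.0909091 = 0.0852273.

0.0852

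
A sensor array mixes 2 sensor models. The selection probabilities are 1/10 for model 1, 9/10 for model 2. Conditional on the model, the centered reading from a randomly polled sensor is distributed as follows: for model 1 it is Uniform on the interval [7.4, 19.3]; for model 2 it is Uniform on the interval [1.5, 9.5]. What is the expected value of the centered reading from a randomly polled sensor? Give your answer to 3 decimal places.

6.285

Component means — 1: 13.35; 2: 5.5.
E[X] = 0.1·13.35 + 0.9·5.5 = 6.285.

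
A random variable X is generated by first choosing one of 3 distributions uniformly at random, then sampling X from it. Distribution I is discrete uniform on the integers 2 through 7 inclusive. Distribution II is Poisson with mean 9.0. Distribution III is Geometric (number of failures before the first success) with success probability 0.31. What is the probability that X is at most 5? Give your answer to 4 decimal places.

Conditional on each component, P(X ≤ 5): I: 0.666667; II: 0.115691; III: 0.892082.
By total probability, P(X ≤ 5) = 0.333333·0.666667 + 0.333333·0.115691 + 0.333333·0.892082 = 0.558146.

0.5581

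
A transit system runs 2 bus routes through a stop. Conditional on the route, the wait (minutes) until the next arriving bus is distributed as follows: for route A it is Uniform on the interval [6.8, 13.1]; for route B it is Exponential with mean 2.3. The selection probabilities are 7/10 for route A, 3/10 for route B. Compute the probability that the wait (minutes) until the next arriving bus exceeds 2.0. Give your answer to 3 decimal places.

Conditional on each route, P(X > 2.0): A: 1; B: 0.419134.
By total probability, P(X > 2.0) = 0.7·1 + 0.3·0.419134 = 0.82574.

0.826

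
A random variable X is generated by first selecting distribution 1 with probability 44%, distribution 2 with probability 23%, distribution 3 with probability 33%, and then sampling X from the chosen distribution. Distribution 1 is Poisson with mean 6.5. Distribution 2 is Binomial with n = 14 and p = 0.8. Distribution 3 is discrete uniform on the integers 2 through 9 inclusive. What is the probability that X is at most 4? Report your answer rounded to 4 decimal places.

Conditional on each component, P(X ≤ 4): 1: 0.223672; 2: 4.60497e-05; 3: 0.375.
By total probability, P(X ≤ 4) = 0.44·0.223672 + 0.23·4.60497e-05 + 0.33·0.375 = 0.222176.

0.2222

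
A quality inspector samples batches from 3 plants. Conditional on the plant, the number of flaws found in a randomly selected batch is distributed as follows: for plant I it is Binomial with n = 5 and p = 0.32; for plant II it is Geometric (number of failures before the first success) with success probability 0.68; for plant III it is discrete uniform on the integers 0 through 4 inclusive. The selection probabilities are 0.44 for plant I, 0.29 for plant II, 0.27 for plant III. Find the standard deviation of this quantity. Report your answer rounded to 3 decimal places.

1.259

Per component, I: μ=1.6, E[X²]=3.648; II: μ=0.470588, E[X²]=0.913495; III: μ=2, E[X²]=6.
E[X] = 0.44·1.6 + 0.29·0.470588 + 0.27·2 = 1.38047.
E[X²] = 0.44·3.648 + 0.29·0.913495 + 0.27·6 = 3.49003.
Var(X) = E[X²] − (E[X])² = 3.49003 − 1.9057 = 1.58433.
SD(X) = √1.58433 = 1.2587.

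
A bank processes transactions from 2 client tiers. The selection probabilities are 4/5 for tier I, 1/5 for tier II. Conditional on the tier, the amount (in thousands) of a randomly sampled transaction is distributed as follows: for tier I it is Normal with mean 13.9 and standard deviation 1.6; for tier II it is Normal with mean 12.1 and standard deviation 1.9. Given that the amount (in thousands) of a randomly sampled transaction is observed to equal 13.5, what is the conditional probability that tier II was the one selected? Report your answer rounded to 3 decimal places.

0.142

Likelihoods f(13.5 | ·): I: 0.241668; II: 0.160051.
Posterior ∝ prior × likelihood. Numerator for II: 0.2·0.160051 = 0.0320103.
Normalizing constant: 0.8·0.241668 + 0.2·0.160051 = 0.225344.
P(II | observation) = 0.0320103 / 0.225344 = 0.14205.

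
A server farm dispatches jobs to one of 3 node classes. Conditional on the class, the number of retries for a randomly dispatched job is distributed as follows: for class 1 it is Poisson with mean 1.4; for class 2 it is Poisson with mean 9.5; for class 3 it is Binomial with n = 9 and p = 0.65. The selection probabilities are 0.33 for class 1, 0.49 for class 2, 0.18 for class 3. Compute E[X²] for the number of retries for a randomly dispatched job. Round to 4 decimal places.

For each component E[X²] = Var + (mean)², giving 1: 3.36; 2: 99.75; 3: 36.27.
Overall E[X²] = 0.33·3.36 + 0.49·99.75 + 0.18·36.27 = 56.5149.

56.5149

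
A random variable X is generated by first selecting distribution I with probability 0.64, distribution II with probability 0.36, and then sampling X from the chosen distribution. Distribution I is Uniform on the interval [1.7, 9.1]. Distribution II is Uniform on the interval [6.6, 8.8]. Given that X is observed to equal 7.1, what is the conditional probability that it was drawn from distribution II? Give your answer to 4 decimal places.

0.6542

Likelihoods f(7.1 | ·): I: 0.135135; II: 0.454545.
Posterior ∝ prior × likelihood. Numerator for II: 0.36·0.454545 = 0.163636.
Normalizing constant: 0.64·0.135135 + 0.36·0.454545 = 0.250123.
P(II | observation) = 0.163636 / 0.250123 = 0.654224.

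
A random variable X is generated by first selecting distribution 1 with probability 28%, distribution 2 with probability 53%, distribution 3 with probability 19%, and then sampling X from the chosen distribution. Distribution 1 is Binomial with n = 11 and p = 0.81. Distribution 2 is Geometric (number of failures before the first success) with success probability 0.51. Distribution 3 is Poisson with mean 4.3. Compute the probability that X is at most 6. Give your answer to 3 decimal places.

Conditional on each component, P(X ≤ 6): 1: 0.0413182; 2: 0.993218; 3: 0.85579.
By total probability, P(X ≤ 6) = 0.28·0.0413182 + 0.53·0.993218 + 0.19·0.85579 = 0.700575.

0.701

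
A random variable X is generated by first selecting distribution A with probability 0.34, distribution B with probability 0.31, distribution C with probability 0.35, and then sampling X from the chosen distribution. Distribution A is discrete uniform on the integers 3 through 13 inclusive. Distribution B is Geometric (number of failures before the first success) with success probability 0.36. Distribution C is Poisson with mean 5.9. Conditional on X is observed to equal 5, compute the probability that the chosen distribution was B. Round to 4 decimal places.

0.1198

Likelihoods P(X=5 | ·): A: 0.0909091; B: 0.0386547; C: 0.163208.
Posterior ∝ prior × likelihood. Numerator for B: 0.31·0.0386547 = 0.011983.
Normalizing constant: 0.34·0.0909091 + 0.31·0.0386547 + 0.35·0.163208 = 0.100015.
P(B | observation) = 0.011983 / 0.100015 = 0.119812.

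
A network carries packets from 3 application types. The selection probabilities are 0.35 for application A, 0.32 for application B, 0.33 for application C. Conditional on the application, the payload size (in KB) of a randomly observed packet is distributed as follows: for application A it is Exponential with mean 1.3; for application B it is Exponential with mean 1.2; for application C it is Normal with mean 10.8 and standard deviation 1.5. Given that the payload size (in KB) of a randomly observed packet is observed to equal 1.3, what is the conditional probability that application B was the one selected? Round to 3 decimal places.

Likelihoods f(1.3 | ·): A: 0.282984; B: 0.282055; C: 5.18563e-10.
Posterior ∝ prior × likelihood. Numerator for B: 0.32·0.282055 = 0.0902574.
Normalizing constant: 0.35·0.282984 + 0.32·0.282055 + 0.33·5.18563e-10 = 0.189302.
P(B | observation) = 0.0902574 / 0.189302 = 0.476791.

0.477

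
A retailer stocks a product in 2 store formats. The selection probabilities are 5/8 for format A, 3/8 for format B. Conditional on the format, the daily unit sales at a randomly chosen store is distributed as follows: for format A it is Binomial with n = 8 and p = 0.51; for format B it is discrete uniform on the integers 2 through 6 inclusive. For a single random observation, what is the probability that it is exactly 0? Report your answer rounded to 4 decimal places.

0.0021

Conditional on each format, P(X = 0): A: 0.00332329; B: 0.
By total probability, P(X = 0) = 0.625·0.00332329 + 0.375·0 = 0.00207706.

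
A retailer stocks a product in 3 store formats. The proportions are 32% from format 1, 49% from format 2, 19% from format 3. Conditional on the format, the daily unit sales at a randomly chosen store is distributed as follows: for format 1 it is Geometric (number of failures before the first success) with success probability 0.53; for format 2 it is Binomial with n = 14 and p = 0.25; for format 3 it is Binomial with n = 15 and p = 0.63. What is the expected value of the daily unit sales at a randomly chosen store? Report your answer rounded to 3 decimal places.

Component means — 1: 0.886792; 2: 3.5; 3: 9.45.
E[X] = 0.32·0.886792 + 0.49·3.5 + 0.19·9.45 = 3.79427.

3.794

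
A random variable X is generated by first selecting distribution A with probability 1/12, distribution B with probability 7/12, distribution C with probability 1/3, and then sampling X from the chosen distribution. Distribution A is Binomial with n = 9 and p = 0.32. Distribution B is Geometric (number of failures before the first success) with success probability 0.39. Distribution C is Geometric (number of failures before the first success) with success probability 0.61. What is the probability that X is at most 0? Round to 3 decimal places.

Conditional on each component, P(X ≤ 0): A: 0.0310871; B: 0.39; C: 0.61.
By total probability, P(X ≤ 0) = 0.0833333·0.0310871 + 0.583333·0.39 + 0.333333·0.61 = 0.433424.

0.433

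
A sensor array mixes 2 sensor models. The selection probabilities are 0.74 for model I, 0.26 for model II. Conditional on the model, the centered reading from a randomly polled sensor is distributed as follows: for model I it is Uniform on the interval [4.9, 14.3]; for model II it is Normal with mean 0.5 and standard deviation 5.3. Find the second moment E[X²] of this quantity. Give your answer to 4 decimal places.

81.0157

For each component E[X²] = Var + (mean)², giving I: 99.5233; II: 28.34.
Overall E[X²] = 0.74·99.5233 + 0.26·28.34 = 81.0157.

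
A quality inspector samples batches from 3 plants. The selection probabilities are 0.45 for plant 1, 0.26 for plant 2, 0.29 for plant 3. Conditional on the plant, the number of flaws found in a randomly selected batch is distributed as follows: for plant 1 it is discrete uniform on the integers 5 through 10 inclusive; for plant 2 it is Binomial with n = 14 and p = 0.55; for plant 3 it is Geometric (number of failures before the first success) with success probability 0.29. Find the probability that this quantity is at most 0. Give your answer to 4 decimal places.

Conditional on each plant, P(X ≤ 0): 1: 0; 2: 1.39629e-05; 3: 0.29.
By total probability, P(X ≤ 0) = 0.45·0 + 0.26·1.39629e-05 + 0.29·0.29 = 0.0841036.

0.0841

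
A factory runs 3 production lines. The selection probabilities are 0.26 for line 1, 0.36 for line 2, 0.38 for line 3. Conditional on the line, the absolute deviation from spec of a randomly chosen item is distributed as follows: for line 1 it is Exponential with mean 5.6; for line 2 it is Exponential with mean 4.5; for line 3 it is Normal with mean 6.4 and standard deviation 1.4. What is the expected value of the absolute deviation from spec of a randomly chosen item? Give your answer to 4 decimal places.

Component means — 1: 5.6; 2: 4.5; 3: 6.4.
E[X] = 0.26·5.6 + 0.36·4.5 + 0.38·6.4 = 5.508.

5.5080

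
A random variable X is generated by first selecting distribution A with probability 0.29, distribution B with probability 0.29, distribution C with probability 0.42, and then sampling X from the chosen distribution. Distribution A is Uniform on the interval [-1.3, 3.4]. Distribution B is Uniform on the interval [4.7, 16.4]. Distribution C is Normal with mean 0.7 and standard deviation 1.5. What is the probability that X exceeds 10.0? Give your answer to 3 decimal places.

Conditional on each component, P(X > 10.0): A: 0; B: 0.547009; C: 2.82316e-10.
By total probability, P(X > 10.0) = 0.29·0 + 0.29·0.547009 + 0.42·2.82316e-10 = 0.158632.

0.159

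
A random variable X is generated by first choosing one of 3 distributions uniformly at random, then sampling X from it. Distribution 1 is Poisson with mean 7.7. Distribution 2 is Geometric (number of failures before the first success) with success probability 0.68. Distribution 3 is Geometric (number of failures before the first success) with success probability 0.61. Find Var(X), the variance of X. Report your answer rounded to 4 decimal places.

14.4962

Per component, 1: μ=7.7, E[X²]=66.99; 2: μ=0.470588, E[X²]=0.913495; 3: μ=0.639344, E[X²]=1.45687.
E[X] = 0.333333·7.7 + 0.333333·0.470588 + 0.333333·0.639344 = 2.93664.
E[X²] = 0.333333·66.99 + 0.333333·0.913495 + 0.333333·1.45687 = 23.1201.
Var(X) = E[X²] − (E[X])² = 23.1201 − 8.62388 = 14.4962.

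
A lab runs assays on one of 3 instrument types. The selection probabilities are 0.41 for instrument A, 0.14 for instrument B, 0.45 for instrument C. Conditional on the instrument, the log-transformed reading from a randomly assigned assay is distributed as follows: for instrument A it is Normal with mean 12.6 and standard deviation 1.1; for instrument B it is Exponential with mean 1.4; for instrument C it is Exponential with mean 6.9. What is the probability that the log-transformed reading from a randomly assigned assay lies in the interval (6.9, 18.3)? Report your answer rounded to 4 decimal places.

Conditional on each instrument, P(6.9 < X < 18.3): A: 1; B: 0.00723473; C: 0.297382.
By total probability, P(6.9 < X < 18.3) = 0.41·1 + 0.14·0.00723473 + 0.45·0.297382 = 0.544835.

0.5448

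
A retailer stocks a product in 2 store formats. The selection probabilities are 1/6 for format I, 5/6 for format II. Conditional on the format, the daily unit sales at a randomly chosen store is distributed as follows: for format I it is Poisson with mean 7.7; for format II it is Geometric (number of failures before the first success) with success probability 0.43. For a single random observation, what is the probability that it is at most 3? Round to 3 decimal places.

Conditional on each format, P(X ≤ 3): I: 0.0518188; II: 0.89444.
By total probability, P(X ≤ 3) = 0.166667·0.0518188 + 0.833333·0.89444 = 0.754003.

0.754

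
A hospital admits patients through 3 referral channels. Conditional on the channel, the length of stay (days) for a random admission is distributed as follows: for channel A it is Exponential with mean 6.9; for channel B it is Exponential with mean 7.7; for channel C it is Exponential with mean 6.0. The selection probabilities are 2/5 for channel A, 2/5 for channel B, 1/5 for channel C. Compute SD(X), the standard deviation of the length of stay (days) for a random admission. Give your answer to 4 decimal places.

7.0964

Per component, A: μ=6.9, E[X²]=95.22; B: μ=7.7, E[X²]=118.58; C: μ=6, E[X²]=72.
E[X] = 0.4·6.9 + 0.4·7.7 + 0.2·6 = 7.04.
E[X²] = 0.4·95.22 + 0.4·118.58 + 0.2·72 = 99.92.
Var(X) = E[X²] − (E[X])² = 99.92 − 49.5616 = 50.3584.
SD(X) = √50.3584 = 7.09637.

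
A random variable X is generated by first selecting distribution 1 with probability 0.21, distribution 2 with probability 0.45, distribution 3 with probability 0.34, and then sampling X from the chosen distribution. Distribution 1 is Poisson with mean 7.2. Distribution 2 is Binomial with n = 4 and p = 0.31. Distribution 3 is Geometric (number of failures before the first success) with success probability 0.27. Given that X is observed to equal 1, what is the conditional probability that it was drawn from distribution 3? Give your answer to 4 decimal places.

0.2665

Likelihoods P(X=1 | ·): 1: 0.00537542; 2: 0.407351; 3: 0.1971.
Posterior ∝ prior × likelihood. Numerator for 3: 0.34·0.1971 = 0.067014.
Normalizing constant: 0.21·0.00537542 + 0.45·0.407351 + 0.34·0.1971 = 0.251451.
P(3 | observation) = 0.067014 / 0.251451 = 0.266509.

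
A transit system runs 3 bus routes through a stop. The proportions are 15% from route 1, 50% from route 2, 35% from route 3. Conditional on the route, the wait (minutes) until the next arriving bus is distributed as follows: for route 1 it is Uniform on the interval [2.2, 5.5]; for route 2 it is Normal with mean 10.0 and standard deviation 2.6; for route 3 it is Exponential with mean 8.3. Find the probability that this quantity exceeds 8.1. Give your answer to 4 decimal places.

Conditional on each route, P(X > 8.1): 1: 0; 2: 0.76754; 3: 0.376852.
By total probability, P(X > 8.1) = 0.15·0 + 0.5·0.76754 + 0.35·0.376852 = 0.515668.

0.5157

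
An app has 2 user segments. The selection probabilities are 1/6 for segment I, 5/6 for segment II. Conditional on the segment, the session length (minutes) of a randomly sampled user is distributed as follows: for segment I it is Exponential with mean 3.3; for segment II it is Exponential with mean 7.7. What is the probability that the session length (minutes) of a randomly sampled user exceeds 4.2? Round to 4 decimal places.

Conditional on each segment, P(X > 4.2): I: 0.280067; II: 0.579578.
By total probability, P(X > 4.2) = 0.166667·0.280067 + 0.833333·0.579578 = 0.52966.

0.5297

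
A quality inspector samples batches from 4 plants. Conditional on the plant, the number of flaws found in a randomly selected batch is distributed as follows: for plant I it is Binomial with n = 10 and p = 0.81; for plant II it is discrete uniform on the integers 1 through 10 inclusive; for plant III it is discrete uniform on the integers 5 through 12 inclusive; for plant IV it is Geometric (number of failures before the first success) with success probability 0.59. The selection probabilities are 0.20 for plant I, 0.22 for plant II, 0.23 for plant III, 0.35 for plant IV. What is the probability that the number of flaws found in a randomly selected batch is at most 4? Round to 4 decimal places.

0.4349

Conditional on each plant, P(X ≤ 4): I: 0.00487573; II: 0.4; III: 0; IV: 0.988414.
By total probability, P(X ≤ 4) = 0.2·0.00487573 + 0.22·0.4 + 0.23·0 + 0.35·0.988414 = 0.43492.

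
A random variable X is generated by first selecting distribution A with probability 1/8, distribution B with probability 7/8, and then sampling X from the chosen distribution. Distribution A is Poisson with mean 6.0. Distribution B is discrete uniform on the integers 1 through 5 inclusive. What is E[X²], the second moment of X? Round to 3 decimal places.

14.875

For each component E[X²] = Var + (mean)², giving A: 42; B: 11.
Overall E[X²] = 0.125·42 + 0.875·11 = 14.875.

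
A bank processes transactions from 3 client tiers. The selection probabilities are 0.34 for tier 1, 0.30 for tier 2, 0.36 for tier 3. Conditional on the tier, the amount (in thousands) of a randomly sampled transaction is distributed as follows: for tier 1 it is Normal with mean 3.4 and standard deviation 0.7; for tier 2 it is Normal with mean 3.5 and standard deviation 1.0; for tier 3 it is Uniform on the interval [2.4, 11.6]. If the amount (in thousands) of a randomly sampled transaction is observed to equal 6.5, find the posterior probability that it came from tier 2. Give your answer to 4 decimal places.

0.0329

Likelihoods f(6.5 | ·): 1: 3.14099e-05; 2: 0.00443185; 3: 0.108696.
Posterior ∝ prior × likelihood. Numerator for 2: 0.3·0.00443185 = 0.00132955.
Normalizing constant: 0.34·3.14099e-05 + 0.3·0.00443185 + 0.36·0.108696 = 0.0404707.
P(2 | observation) = 0.00132955 / 0.0404707 = 0.0328523.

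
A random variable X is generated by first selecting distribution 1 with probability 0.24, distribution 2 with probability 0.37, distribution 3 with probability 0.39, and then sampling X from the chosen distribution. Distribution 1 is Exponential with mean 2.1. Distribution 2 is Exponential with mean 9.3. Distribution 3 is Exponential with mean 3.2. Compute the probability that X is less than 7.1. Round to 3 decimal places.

Conditional on each component, P(X < 7.1): 1: 0.965985; 2: 0.53394; 3: 0.891255.
By total probability, P(X < 7.1) = 0.24·0.965985 + 0.37·0.53394 + 0.39·0.891255 = 0.776984.

0.777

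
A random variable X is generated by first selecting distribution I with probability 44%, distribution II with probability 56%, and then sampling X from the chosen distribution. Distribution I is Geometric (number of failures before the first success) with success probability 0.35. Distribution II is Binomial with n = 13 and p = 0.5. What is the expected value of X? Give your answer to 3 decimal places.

Component means — I: 1.85714; II: 6.5.
E[X] = 0.44·1.85714 + 0.56·6.5 = 4.45714.

4.457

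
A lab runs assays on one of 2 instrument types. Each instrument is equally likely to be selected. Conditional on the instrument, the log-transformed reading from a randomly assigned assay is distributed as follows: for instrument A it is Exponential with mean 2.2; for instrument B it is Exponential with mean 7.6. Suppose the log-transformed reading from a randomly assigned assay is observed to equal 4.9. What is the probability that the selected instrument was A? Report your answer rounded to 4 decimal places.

0.4151

Likelihoods f(4.9 | ·): A: 0.04901; B: 0.0690527.
Posterior ∝ prior × likelihood. Numerator for A: 0.5·0.04901 = 0.024505.
Normalizing constant: 0.5·0.04901 + 0.5·0.0690527 = 0.0590314.
P(A | observation) = 0.024505 / 0.0590314 = 0.415119.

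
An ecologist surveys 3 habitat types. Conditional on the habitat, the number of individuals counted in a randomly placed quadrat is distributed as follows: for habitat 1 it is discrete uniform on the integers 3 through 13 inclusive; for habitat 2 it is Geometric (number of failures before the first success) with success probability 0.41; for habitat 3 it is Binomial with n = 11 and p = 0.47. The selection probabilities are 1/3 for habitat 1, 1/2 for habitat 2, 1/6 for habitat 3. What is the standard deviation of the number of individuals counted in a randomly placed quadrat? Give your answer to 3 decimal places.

3.785

Per component, 1: μ=8, E[X²]=74; 2: μ=1.43902, E[X²]=5.58061; 3: μ=5.17, E[X²]=29.469.
E[X] = 0.333333·8 + 0.5·1.43902 + 0.166667·5.17 = 4.24785.
E[X²] = 0.333333·74 + 0.5·5.58061 + 0.166667·29.469 = 32.3685.
Var(X) = E[X²] − (E[X])² = 32.3685 − 18.0442 = 14.3243.
SD(X) = √14.3243 = 3.78474.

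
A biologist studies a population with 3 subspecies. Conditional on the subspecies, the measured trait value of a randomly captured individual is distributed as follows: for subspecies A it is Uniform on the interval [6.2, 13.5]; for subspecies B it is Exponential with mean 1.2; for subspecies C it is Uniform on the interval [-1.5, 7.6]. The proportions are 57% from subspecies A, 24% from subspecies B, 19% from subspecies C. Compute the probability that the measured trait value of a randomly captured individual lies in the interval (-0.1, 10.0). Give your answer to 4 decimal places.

Conditional on each subspecies, P(-0.1 < X < 10.0): A: 0.520548; B: 0.99976; C: 0.846154.
By total probability, P(-0.1 < X < 10.0) = 0.57·0.520548 + 0.24·0.99976 + 0.19·0.846154 = 0.697424.

0.6974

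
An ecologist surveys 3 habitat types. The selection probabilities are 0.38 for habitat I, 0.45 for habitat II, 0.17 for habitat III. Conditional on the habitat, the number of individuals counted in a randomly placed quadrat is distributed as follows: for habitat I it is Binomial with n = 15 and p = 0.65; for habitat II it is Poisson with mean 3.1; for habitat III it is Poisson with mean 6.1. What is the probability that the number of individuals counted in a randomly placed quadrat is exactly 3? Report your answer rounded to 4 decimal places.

0.1152

Conditional on each habitat, P(X = 3): I: 0.000422248; II: 0.223677; III: 0.0848481.
By total probability, P(X = 3) = 0.38·0.000422248 + 0.45·0.223677 + 0.17·0.0848481 = 0.115239.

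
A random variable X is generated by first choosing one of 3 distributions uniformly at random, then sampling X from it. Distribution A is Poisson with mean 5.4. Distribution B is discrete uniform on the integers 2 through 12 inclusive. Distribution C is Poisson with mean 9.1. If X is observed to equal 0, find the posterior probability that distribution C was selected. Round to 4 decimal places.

Likelihoods P(X=0 | ·): A: 0.00451658; B: 0; C: 0.000111666.
Posterior ∝ prior × likelihood. Numerator for C: 0.333333·0.000111666 = 3.72219e-05.
Normalizing constant: 0.333333·0.00451658 + 0.333333·0 + 0.333333·0.000111666 = 0.00154275.
P(C | observation) = 3.72219e-05 / 0.00154275 = 0.024127.

0.0241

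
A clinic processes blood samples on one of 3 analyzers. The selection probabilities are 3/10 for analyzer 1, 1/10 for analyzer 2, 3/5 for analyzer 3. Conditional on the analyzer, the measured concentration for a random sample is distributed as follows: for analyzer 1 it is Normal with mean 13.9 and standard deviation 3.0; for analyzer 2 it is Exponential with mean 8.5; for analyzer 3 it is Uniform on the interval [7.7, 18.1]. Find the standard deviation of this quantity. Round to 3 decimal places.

4.189

Per component, 1: μ=13.9, E[X²]=202.21; 2: μ=8.5, E[X²]=144.5; 3: μ=12.9, E[X²]=175.423.
E[X] = 0.3·13.9 + 0.1·8.5 + 0.6·12.9 = 12.76.
E[X²] = 0.3·202.21 + 0.1·144.5 + 0.6·175.423 = 180.367.
Var(X) = E[X²] − (E[X])² = 180.367 − 162.818 = 17.5494.
SD(X) = √17.5494 = 4.1892.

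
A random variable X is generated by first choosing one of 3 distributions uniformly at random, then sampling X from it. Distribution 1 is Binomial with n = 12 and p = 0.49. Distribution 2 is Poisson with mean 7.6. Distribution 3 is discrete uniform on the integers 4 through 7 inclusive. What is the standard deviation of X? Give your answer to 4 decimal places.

2.1873

Per component, 1: μ=5.88, E[X²]=37.5732; 2: μ=7.6, E[X²]=65.36; 3: μ=5.5, E[X²]=31.5.
E[X] = 0.333333·5.88 + 0.333333·7.6 + 0.333333·5.5 = 6.32667.
E[X²] = 0.333333·37.5732 + 0.333333·65.36 + 0.333333·31.5 = 44.8111.
Var(X) = E[X²] − (E[X])² = 44.8111 − 40.0267 = 4.78436.
SD(X) = √4.78436 = 2.18732.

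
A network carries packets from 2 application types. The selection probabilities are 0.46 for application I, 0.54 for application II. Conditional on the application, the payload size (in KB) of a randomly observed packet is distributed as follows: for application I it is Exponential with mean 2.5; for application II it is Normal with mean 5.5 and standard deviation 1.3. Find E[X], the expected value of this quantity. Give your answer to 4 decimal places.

Component means — I: 2.5; II: 5.5.
E[X] = 0.46·2.5 + 0.54·5.5 = 4.12.

4.1200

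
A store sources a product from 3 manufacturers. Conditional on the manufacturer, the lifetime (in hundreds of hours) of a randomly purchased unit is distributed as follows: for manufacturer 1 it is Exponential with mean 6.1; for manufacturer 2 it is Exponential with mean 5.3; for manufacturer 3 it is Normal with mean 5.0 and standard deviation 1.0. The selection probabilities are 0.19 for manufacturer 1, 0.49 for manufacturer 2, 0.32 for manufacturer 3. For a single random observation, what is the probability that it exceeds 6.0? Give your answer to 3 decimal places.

Conditional on each manufacturer, P(X > 6.0): 1: 0.37396; 2: 0.322364; 3: 0.158655.
By total probability, P(X > 6.0) = 0.19·0.37396 + 0.49·0.322364 + 0.32·0.158655 = 0.27978.

0.280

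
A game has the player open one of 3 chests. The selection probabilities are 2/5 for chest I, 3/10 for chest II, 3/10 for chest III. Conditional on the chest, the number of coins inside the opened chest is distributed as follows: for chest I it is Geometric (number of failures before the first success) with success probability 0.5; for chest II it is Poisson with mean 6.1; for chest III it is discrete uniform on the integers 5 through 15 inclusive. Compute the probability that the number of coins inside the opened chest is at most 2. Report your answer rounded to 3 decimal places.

Conditional on each chest, P(X ≤ 2): I: 0.875; II: 0.0576529; III: 0.
By total probability, P(X ≤ 2) = 0.4·0.875 + 0.3·0.0576529 + 0.3·0 = 0.367296.

0.367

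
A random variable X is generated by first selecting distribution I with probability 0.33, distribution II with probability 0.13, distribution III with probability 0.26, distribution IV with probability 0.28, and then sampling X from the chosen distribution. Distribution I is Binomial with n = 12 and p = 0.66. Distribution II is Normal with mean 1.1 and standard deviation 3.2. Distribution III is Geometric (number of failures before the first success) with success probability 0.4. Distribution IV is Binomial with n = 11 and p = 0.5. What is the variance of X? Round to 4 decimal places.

Per component, I: μ=7.92, E[X²]=65.4192; II: μ=1.1, E[X²]=11.45; III: μ=1.5, E[X²]=6; IV: μ=5.5, E[X²]=33.
E[X] = 0.33·7.92 + 0.13·1.1 + 0.26·1.5 + 0.28·5.5 = 4.6866.
E[X²] = 0.33·65.4192 + 0.13·11.45 + 0.26·6 + 0.28·33 = 33.8768.
Var(X) = E[X²] − (E[X])² = 33.8768 − 21.9642 = 11.9126.

11.9126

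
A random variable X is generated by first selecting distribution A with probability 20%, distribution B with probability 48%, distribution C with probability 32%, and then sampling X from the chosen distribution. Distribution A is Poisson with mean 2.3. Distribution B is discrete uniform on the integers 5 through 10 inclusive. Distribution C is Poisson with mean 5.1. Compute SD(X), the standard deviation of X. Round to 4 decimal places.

Per component, A: μ=2.3, E[X²]=7.59; B: μ=7.5, E[X²]=59.1667; C: μ=5.1, E[X²]=31.11.
E[X] = 0.2·2.3 + 0.48·7.5 + 0.32·5.1 = 5.692.
E[X²] = 0.2·7.59 + 0.48·59.1667 + 0.32·31.11 = 39.8732.
Var(X) = E[X²] − (E[X])² = 39.8732 − 32.3989 = 7.47434.
SD(X) = √7.47434 = 2.73392.

2.7339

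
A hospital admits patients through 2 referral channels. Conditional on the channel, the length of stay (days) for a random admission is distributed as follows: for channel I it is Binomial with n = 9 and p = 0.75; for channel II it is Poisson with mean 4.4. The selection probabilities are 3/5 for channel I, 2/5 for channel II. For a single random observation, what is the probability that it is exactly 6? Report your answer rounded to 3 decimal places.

Conditional on each channel, P(X = 6): I: 0.233597; II: 0.123734.
By total probability, P(X = 6) = 0.6·0.233597 + 0.4·0.123734 = 0.189652.

0.190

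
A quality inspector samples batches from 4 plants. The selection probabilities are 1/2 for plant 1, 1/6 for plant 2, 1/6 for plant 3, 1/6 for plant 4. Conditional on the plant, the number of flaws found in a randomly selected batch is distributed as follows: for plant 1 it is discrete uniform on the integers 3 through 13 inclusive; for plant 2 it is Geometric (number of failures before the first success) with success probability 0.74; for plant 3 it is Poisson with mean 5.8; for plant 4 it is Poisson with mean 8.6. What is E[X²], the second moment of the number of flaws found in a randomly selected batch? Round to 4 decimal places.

57.4330

For each component E[X²] = Var + (mean)², giving 1: 74; 2: 0.598247; 3: 39.44; 4: 82.56.
Overall E[X²] = 0.5·74 + 0.166667·0.598247 + 0.166667·39.44 + 0.166667·82.56 = 57.433.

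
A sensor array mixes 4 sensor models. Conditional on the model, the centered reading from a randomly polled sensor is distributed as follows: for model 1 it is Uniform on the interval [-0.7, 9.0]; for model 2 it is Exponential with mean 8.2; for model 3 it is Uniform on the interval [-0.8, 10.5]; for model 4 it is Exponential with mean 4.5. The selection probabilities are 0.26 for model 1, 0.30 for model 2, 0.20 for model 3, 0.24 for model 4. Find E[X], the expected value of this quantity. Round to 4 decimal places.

Component means — 1: 4.15; 2: 8.2; 3: 4.85; 4: 4.5.
E[X] = 0.26·4.15 + 0.3·8.2 + 0.2·4.85 + 0.24·4.5 = 5.589.

5.5890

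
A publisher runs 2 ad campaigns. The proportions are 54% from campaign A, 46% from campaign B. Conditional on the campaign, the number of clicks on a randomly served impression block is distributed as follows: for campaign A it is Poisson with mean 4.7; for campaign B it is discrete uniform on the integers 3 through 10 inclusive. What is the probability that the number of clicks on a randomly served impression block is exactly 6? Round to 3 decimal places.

0.131

Conditional on each campaign, P(X = 6): A: 0.136167; B: 0.125.
By total probability, P(X = 6) = 0.54·0.136167 + 0.46·0.125 = 0.13103.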